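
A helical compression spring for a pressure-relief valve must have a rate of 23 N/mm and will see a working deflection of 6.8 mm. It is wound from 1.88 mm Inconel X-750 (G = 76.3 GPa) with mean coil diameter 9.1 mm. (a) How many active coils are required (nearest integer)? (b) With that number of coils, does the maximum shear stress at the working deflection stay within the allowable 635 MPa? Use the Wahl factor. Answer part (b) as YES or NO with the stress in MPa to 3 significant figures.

N_a = Gd⁴/(8D³k) = (76.3×10³)(1.88⁴)/(8·9.1³·23) = 6.874 → N_a = 7
Actual rate k = Gd⁴/(8D³·7) = 22.586 N/mm
Working load F = kδ = 22.586·6.8 = 153.59 N
C = 9.1/1.88 = 4.8404; K_W = (4C−1)/(4C−4)+0.615/C = 1.3223
τ_max = K_W·8FD/(πd³) = 1.3223·535.62 = 708.28 MPa
τ_max > 635 MPa → exceeds allowable

(a) 7 coils; (b) NO, τ_max = 708 MPa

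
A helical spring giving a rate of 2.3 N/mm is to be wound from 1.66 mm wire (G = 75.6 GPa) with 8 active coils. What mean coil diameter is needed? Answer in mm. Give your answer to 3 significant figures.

D = (Gd⁴/(8N_a·k))^(1/3) = (75.6×10³·1.66⁴/(8·8·2.3))^(1/3)
  = (3899.84)^(1/3) = 15.7404 mm

15.7 mm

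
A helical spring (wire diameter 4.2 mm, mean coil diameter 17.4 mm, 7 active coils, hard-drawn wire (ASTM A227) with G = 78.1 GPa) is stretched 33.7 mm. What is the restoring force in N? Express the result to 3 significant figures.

2780 N

k = Gd⁴/(8D³N_a) = (78.1×10³)(4.2⁴)/(8·17.4³·7) = 82.378 N/mm
F = k·δ = 82.378 × 33.7 = 2776.1 N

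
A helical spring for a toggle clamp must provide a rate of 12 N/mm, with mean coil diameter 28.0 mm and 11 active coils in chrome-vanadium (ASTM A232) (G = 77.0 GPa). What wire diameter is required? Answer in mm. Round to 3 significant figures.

d = (8D³N_a·k / G)^(1/4) = (8·28.0³·11·12 / (77.0×10³))^0.25
  = (301.06)^0.25 = 4.1654 mm

4.17 mm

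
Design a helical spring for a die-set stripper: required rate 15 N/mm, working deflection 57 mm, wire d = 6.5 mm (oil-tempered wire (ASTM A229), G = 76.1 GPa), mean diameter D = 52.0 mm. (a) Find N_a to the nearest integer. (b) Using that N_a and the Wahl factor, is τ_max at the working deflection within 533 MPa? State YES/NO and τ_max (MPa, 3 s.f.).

(a) 8 coils; (b) YES, τ_max = 491 MPa

N_a = Gd⁴/(8D³k) = (76.1×10³)(6.5⁴)/(8·52.0³·15) = 8.051 → N_a = 8
Actual rate k = Gd⁴/(8D³·8) = 15.096 N/mm
Working load F = kδ = 15.096·57 = 860.44 N
C = 52.0/6.5 = 8.0000; K_W = (4C−1)/(4C−4)+0.615/C = 1.1840
τ_max = K_W·8FD/(πd³) = 1.1840·414.88 = 491.23 MPa
τ_max ≤ 533 MPa → acceptable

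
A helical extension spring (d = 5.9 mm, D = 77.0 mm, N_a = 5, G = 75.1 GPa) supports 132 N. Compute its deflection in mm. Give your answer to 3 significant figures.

k = Gd⁴/(8D³N_a) = (75.1×10³)(5.9⁴)/(8·77.0³·5) = 4.9833 N/mm
δ = F/k = 132 / 4.9833 = 26.489 mm

26.5 mm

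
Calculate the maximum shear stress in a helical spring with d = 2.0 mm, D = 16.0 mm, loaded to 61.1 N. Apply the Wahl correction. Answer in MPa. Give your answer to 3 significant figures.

Spring index C = D/d = 16.0/2.0 = 8.0000
K_W = (4C−1)/(4C−4) + 0.615/C = 31.000/28.000 + 0.0769 = 1.1840
τ₀ = 8FD/(πd³) = 8·61.1·16.0/(π·2.0³) = 7820.8/25.133 = 311.18 MPa
τ_max = K·τ₀ = 1.1840 × 311.18 = 368.44 MPa

368 MPa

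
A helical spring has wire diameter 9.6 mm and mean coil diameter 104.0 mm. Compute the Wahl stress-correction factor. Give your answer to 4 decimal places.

1.1330

C = D/d = 104.0/9.6 = 10.8333
K_W = (4C−1)/(4C−4) + 0.615/C = 42.333/39.333 + 0.0568 = 1.1330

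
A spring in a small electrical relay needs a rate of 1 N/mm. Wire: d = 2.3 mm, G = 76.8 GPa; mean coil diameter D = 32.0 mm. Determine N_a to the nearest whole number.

8

N_a = Gd⁴/(8D³k) = (76.8×10³ × 2.3⁴)/(8 × 32.0³ × 1)
    = 2.14918e+06 / 262144 = 8.198 → 8 coils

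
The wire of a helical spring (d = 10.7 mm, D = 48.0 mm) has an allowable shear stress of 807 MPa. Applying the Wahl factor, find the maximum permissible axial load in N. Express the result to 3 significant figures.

C = D/d = 48.0/10.7 = 4.4860
K_W = (4C−1)/(4C−4) + 0.615/C = 16.944/13.944 + 0.1371 = 1.3522
τ_max = K·8FD/(πd³) → F_max = τ_allow·πd³/(8DK)
F_max = 807·π·10.7³/(8·48.0·1.3522) = 3.1058e+06/519.26 = 5981.2 N

5980 N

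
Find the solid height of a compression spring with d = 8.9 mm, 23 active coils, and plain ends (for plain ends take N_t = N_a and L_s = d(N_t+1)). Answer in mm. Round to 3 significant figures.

plain ends: N_t = N_a = 23
L_s = d·(N_t+1) = 8.9 × 24 = 213.6 mm

214 mm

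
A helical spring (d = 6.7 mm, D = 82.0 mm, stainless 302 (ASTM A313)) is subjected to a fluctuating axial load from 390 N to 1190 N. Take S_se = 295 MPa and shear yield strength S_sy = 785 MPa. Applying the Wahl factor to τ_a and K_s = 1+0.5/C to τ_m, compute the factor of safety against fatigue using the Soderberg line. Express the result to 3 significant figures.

C = D/d = 82.0/6.7 = 12.2388; K_W = (4C−1)/(4C−4)+0.615/C = 1.1170; K_s = 1+0.5/C = 1.0409
F_a = (F_max−F_min)/2 = 400 N; F_m = (F_max+F_min)/2 = 790 N
τ_a = K_W·8F_aD/(πd³) = 1.1170 × 277.71 = 310.2 MPa
τ_m = K_s·8F_mD/(πd³) = 1.0409 × 548.47 = 570.88 MPa
Soderberg: 1/n_f = τ_a/S_se + τ_m/S_sy = 310.2/295 + 570.88/785 = 1.05151 + 0.72724 = 1.7787
n_f = 1/1.7787 = 0.5622

0.562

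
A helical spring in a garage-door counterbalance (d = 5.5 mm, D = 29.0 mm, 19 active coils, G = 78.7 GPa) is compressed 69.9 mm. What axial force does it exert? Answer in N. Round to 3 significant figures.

k = Gd⁴/(8D³N_a) = (78.7×10³)(5.5⁴)/(8·29.0³·19) = 19.426 N/mm
F = k·δ = 19.426 × 69.9 = 1357.9 N

1360 N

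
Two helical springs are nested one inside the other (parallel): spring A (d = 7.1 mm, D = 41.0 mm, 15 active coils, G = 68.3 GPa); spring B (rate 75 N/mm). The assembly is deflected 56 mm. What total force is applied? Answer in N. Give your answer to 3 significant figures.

5380 N

k_A = Gd⁴/(8D³N_a) = (68.3×10³)(7.1⁴)/(8·41.0³·15) = 20.986 N/mm
Parallel: k_eq = 20.986 + 75 = 95.986 N/mm
F = k_eq·δ = 95.986·56 = 5375.2 N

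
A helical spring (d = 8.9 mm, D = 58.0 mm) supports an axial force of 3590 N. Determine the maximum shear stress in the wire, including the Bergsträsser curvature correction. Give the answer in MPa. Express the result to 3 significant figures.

915 MPa

Spring index C = D/d = 58.0/8.9 = 6.5169
K_B = (4C+2)/(4C−3) = 28.067/23.067 = 1.2168
τ₀ = 8FD/(πd³) = 8·3590·58.0/(π·8.9³) = 1.66576e+06/2214.7 = 752.13 MPa
τ_max = K·τ₀ = 1.2168 × 752.13 = 915.16 MPa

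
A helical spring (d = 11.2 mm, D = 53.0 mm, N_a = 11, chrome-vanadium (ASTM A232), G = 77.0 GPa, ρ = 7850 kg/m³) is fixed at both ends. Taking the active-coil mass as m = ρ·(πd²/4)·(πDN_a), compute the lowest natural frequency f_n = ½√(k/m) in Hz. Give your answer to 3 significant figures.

k = Gd⁴/(8D³N_a) = (77.0×10³)(11.2⁴)/(8·53.0³·11) = 92.481 N/mm = 92481 N/m
Wire length L = πDN_a = π·53.0·11 = 1831.5 mm
m = ρ·(πd²/4)·L = 7850 × 98.52×10⁻⁶ m² × 1.8315 m = 1.4165 kg
f_n = ½√(k/m) = 0.5·√(92481/1.4165) = 0.5·√(65289) = 127.76 Hz

128 Hz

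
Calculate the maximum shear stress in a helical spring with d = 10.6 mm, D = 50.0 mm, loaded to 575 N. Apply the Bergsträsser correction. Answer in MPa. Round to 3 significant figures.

Spring index C = D/d = 50.0/10.6 = 4.7170
K_B = (4C+2)/(4C−3) = 20.868/15.868 = 1.3151
τ₀ = 8FD/(πd³) = 8·575·50.0/(π·10.6³) = 230000/3741.7 = 61.47 MPa
τ_max = K·τ₀ = 1.3151 × 61.47 = 80.839 MPa

80.8 MPa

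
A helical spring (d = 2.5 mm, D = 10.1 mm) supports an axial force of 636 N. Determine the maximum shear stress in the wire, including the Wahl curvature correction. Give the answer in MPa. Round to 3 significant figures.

Spring index C = D/d = 10.1/2.5 = 4.0400
K_W = (4C−1)/(4C−4) + 0.615/C = 15.160/12.160 + 0.1522 = 1.3989
τ₀ = 8FD/(πd³) = 8·636·10.1/(π·2.5³) = 51388.8/49.087 = 1046.9 MPa
τ_max = K·τ₀ = 1.3989 × 1046.9 = 1464.5 MPa

1460 MPa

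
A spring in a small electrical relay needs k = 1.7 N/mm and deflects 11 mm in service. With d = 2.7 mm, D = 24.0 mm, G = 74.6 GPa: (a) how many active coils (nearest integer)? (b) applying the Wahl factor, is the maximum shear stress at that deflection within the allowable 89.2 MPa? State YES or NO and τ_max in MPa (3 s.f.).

N_a = Gd⁴/(8D³k) = (74.6×10³)(2.7⁴)/(8·24.0³·1.7) = 21.09 → N_a = 21
Actual rate k = Gd⁴/(8D³·21) = 1.7071 N/mm
Working load F = kδ = 1.7071·11 = 18.778 N
C = 24.0/2.7 = 8.8889; K_W = (4C−1)/(4C−4)+0.615/C = 1.1643
τ_max = K_W·8FD/(πd³) = 1.1643·58.305 = 67.882 MPa
τ_max ≤ 89.2 MPa → acceptable

(a) 21 coils; (b) YES, τ_max = 67.9 MPa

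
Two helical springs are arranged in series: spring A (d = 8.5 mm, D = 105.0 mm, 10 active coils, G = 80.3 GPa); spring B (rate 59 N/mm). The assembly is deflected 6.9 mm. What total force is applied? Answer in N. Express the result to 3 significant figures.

k_A = Gd⁴/(8D³N_a) = (80.3×10³)(8.5⁴)/(8·105.0³·10) = 4.5262 N/mm
Series: 1/k_eq = 1/4.5262 + 1/59 = 0.23789; k_eq = 4.2037 N/mm
F = k_eq·δ = 4.2037·6.9 = 29.006 N

29.0 N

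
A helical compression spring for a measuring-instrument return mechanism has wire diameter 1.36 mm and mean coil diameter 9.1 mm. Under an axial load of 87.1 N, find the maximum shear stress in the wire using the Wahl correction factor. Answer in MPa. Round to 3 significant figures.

982 MPa

Spring index C = D/d = 9.1/1.36 = 6.6912
K_W = (4C−1)/(4C−4) + 0.615/C = 25.765/22.765 + 0.0919 = 1.2237
τ₀ = 8FD/(πd³) = 8·87.1·9.1/(π·1.36³) = 6340.88/7.9025 = 802.39 MPa
τ_max = K·τ₀ = 1.2237 × 802.39 = 981.87 MPa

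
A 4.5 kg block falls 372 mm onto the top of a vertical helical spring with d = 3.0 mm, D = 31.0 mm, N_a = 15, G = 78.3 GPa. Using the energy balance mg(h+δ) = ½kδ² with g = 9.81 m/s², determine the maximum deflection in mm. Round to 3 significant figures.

163 mm

k = Gd⁴/(8D³N_a) = (78.3×10³)(3.0⁴)/(8·31.0³·15) = 1.7741 N/mm
W = mg = 4.5 × 9.81 = 44.145 N
½kδ² − Wδ − Wh = 0 → δ = (W + √(W² + 2kWh))/k
δ = (44.145 + √(1948.8 + 58268.6))/1.7741 = (44.145 + 245.39)/1.7741 = 163.2 mm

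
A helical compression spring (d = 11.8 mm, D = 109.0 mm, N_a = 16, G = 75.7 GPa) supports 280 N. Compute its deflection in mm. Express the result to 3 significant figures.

31.6 mm

k = Gd⁴/(8D³N_a) = (75.7×10³)(11.8⁴)/(8·109.0³·16) = 8.8539 N/mm
δ = F/k = 280 / 8.8539 = 31.624 mm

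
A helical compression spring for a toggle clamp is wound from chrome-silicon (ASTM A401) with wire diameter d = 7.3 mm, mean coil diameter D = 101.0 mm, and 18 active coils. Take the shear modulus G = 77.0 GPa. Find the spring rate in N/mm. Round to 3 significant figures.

1.47 N/mm

k = Gd⁴/(8D³N_a) = (77.0×10³ × 7.3⁴) / (8 × 101.0³ × 18)
  = 2.18666e+08 / 1.48363e+08 = 1.4739 N/mm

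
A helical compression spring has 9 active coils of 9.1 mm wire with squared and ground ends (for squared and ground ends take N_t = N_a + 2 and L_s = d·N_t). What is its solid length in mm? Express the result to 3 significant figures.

100 mm

squared and ground ends: N_t = N_a + 2 = 9 + 2 = 11
L_s = d·N_t = 9.1 × 11 = 100.1 mm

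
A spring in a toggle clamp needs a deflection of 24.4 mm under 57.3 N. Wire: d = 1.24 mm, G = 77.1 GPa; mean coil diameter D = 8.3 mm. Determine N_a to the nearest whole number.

17

Required rate k = F/δ = 57.3/24.4 = 2.3484 N/mm
N_a = Gd⁴/(8D³k) = (77.1×10³ × 1.24⁴)/(8 × 8.3³ × 2.3484)
    = 182281 / 10742.1 = 16.97 → 17 coils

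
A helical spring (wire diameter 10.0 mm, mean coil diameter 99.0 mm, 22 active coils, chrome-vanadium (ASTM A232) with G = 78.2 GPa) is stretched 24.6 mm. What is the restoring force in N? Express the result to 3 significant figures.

113 N

k = Gd⁴/(8D³N_a) = (78.2×10³)(10.0⁴)/(8·99.0³·22) = 4.5792 N/mm
F = k·δ = 4.5792 × 24.6 = 112.65 N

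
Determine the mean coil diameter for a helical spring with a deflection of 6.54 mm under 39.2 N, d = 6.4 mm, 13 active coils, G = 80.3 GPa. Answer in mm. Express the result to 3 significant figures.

Required rate k = F/δ = 39.2/6.54 = 5.9939 N/mm
D = (Gd⁴/(8N_a·k))^(1/3) = (80.3×10³·6.4⁴/(8·13·5.9939))^(1/3)
  = (216119)^(1/3) = 60.0111 mm

60.0 mm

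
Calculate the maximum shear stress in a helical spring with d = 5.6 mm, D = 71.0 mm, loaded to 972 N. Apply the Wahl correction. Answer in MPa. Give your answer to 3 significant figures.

1110 MPa

Spring index C = D/d = 71.0/5.6 = 12.6786
K_W = (4C−1)/(4C−4) + 0.615/C = 49.714/46.714 + 0.0485 = 1.1127
τ₀ = 8FD/(πd³) = 8·972·71.0/(π·5.6³) = 552096/551.71 = 1000.7 MPa
τ_max = K·τ₀ = 1.1127 × 1000.7 = 1113.5 MPa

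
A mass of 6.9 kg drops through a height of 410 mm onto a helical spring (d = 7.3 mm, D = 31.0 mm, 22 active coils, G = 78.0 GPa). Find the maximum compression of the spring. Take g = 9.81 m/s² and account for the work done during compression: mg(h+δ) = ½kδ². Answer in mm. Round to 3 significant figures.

37.9 mm

k = Gd⁴/(8D³N_a) = (78.0×10³)(7.3⁴)/(8·31.0³·22) = 42.246 N/mm
W = mg = 6.9 × 9.81 = 67.689 N
½kδ² − Wδ − Wh = 0 → δ = (W + √(W² + 2kWh))/k
δ = (67.689 + √(4581.8 + 2.34488e+06))/42.246 = (67.689 + 1532.8)/42.246 = 37.885 mm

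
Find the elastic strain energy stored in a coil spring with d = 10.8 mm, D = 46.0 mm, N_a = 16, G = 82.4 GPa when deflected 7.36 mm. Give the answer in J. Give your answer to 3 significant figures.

2.44 J

k = Gd⁴/(8D³N_a) = (82.4×10³)(10.8⁴)/(8·46.0³·16) = 89.979 N/mm
U = ½kδ² = 0.5 × 89.979 × 7.36² = 2437 N·mm = 2.437 J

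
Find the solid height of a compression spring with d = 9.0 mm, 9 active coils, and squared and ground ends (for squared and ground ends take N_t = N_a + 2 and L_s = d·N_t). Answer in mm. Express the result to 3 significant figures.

99.0 mm

squared and ground ends: N_t = N_a + 2 = 9 + 2 = 11
L_s = d·N_t = 9.0 × 11 = 99 mm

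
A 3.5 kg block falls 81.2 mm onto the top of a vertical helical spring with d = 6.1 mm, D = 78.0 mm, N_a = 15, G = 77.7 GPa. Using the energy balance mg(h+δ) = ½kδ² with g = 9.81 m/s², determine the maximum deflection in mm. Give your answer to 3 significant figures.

k = Gd⁴/(8D³N_a) = (77.7×10³)(6.1⁴)/(8·78.0³·15) = 1.8892 N/mm
W = mg = 3.5 × 9.81 = 34.335 N
½kδ² − Wδ − Wh = 0 → δ = (W + √(W² + 2kWh))/k
δ = (34.335 + √(1178.9 + 10534.1))/1.8892 = (34.335 + 108.23)/1.8892 = 75.462 mm

75.5 mm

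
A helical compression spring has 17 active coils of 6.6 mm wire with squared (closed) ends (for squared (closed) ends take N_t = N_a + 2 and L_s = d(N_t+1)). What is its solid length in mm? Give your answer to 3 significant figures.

132 mm

squared (closed) ends: N_t = N_a + 2 = 17 + 2 = 19
L_s = d·(N_t+1) = 6.6 × 20 = 132 mm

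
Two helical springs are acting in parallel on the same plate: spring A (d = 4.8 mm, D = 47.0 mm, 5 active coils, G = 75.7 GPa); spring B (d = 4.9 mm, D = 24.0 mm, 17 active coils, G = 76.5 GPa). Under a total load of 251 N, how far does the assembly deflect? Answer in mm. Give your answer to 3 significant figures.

k_A = Gd⁴/(8D³N_a) = (75.7×10³)(4.8⁴)/(8·47.0³·5) = 9.6763 N/mm
k_B = Gd⁴/(8D³N_a) = (76.5×10³)(4.9⁴)/(8·24.0³·17) = 23.457 N/mm
Parallel: k_eq = 9.6763 + 23.457 = 33.133 N/mm
δ = F/k_eq = 251/33.133 = 7.5755 mm

7.58 mm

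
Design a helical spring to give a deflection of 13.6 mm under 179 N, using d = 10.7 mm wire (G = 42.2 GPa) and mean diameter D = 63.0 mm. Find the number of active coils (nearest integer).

21

Required rate k = F/δ = 179/13.6 = 13.162 N/mm
N_a = Gd⁴/(8D³k) = (42.2×10³ × 10.7⁴)/(8 × 63.0³ × 13.162)
    = 5.53156e+08 / 2.63285e+07 = 21.01 → 21 coils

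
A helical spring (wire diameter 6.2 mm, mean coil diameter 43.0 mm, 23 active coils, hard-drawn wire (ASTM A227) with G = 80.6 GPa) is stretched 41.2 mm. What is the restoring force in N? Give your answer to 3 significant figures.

k = Gd⁴/(8D³N_a) = (80.6×10³)(6.2⁴)/(8·43.0³·23) = 8.141 N/mm
F = k·δ = 8.141 × 41.2 = 335.41 N

335 N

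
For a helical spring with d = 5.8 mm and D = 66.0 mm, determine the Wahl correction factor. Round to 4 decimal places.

C = D/d = 66.0/5.8 = 11.3793
K_W = (4C−1)/(4C−4) + 0.615/C = 44.517/41.517 + 0.0540 = 1.1263

1.1263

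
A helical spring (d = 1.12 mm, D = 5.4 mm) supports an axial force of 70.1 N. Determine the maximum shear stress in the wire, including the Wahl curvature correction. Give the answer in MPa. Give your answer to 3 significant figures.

Spring index C = D/d = 5.4/1.12 = 4.8214
K_W = (4C−1)/(4C−4) + 0.615/C = 18.286/15.286 + 0.1276 = 1.3238
τ₀ = 8FD/(πd³) = 8·70.1·5.4/(π·1.12³) = 3028.32/4.4137 = 686.12 MPa
τ_max = K·τ₀ = 1.3238 × 686.12 = 908.29 MPa

908 MPa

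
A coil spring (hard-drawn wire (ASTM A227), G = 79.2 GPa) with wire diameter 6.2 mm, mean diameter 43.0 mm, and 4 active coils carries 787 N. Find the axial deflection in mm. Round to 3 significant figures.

k = Gd⁴/(8D³N_a) = (79.2×10³)(6.2⁴)/(8·43.0³·4) = 45.998 N/mm
δ = F/k = 787 / 45.998 = 17.11 mm

17.1 mm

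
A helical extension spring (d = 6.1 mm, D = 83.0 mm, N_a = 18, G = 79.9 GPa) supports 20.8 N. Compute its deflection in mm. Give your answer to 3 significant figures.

15.5 mm

k = Gd⁴/(8D³N_a) = (79.9×10³)(6.1⁴)/(8·83.0³·18) = 1.3436 N/mm
δ = F/k = 20.8 / 1.3436 = 15.481 mm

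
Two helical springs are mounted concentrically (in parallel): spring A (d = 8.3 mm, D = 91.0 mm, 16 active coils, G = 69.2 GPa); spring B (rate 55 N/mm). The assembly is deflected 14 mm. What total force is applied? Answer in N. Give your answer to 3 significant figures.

818 N

k_A = Gd⁴/(8D³N_a) = (69.2×10³)(8.3⁴)/(8·91.0³·16) = 3.4047 N/mm
Parallel: k_eq = 3.4047 + 55 = 58.405 N/mm
F = k_eq·δ = 58.405·14 = 817.67 N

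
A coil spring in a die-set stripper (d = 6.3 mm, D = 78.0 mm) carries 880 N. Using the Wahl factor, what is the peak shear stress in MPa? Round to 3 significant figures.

780 MPa

Spring index C = D/d = 78.0/6.3 = 12.3810
K_W = (4C−1)/(4C−4) + 0.615/C = 48.524/45.524 + 0.0497 = 1.1156
τ₀ = 8FD/(πd³) = 8·880·78.0/(π·6.3³) = 549120/785.55 = 699.03 MPa
τ_max = K·τ₀ = 1.1156 × 699.03 = 779.82 MPa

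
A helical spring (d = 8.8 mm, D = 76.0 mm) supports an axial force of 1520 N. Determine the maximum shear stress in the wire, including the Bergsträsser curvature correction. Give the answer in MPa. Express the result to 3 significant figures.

Spring index C = D/d = 76.0/8.8 = 8.6364
K_B = (4C+2)/(4C−3) = 36.545/31.545 = 1.1585
τ₀ = 8FD/(πd³) = 8·1520·76.0/(π·8.8³) = 924160/2140.9 = 431.67 MPa
τ_max = K·τ₀ = 1.1585 × 431.67 = 500.09 MPa

500 MPa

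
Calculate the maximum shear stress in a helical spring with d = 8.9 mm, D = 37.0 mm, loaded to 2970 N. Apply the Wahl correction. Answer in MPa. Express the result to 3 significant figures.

Spring index C = D/d = 37.0/8.9 = 4.1573
K_W = (4C−1)/(4C−4) + 0.615/C = 15.629/12.629 + 0.1479 = 1.3855
τ₀ = 8FD/(πd³) = 8·2970·37.0/(π·8.9³) = 879120/2214.7 = 396.94 MPa
τ_max = K·τ₀ = 1.3855 × 396.94 = 549.96 MPa

550 MPa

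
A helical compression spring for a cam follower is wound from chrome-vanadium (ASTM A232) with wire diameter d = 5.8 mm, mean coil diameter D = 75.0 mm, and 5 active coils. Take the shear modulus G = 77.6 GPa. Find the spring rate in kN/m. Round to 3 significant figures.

5.20 kN/m

k = Gd⁴/(8D³N_a) = (77.6×10³ × 5.8⁴) / (8 × 75.0³ × 5)
  = 8.7816e+07 / 1.6875e+07 = 5.2039 N/mm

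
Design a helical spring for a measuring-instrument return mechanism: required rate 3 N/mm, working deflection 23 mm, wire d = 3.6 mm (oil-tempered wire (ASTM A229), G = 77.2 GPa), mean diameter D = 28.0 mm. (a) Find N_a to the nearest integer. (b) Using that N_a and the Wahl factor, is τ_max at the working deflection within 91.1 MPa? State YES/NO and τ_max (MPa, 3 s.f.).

(a) 25 coils; (b) NO, τ_max = 124 MPa

N_a = Gd⁴/(8D³k) = (77.2×10³)(3.6⁴)/(8·28.0³·3) = 24.61 → N_a = 25
Actual rate k = Gd⁴/(8D³·25) = 2.9534 N/mm
Working load F = kδ = 2.9534·23 = 67.928 N
C = 28.0/3.6 = 7.7778; K_W = (4C−1)/(4C−4)+0.615/C = 1.1897
τ_max = K_W·8FD/(πd³) = 1.1897·103.81 = 123.51 MPa
τ_max > 91.1 MPa → exceeds allowable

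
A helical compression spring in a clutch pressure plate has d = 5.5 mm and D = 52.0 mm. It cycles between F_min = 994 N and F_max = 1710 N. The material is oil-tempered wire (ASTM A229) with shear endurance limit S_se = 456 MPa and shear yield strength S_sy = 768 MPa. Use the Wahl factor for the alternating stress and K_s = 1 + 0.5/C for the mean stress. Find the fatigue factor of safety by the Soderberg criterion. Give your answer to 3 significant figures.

0.455

C = D/d = 52.0/5.5 = 9.4545; K_W = (4C−1)/(4C−4)+0.615/C = 1.1538; K_s = 1+0.5/C = 1.0529
F_a = (F_max−F_min)/2 = 358 N; F_m = (F_max+F_min)/2 = 1352 N
τ_a = K_W·8F_aD/(πd³) = 1.1538 × 284.93 = 328.74 MPa
τ_m = K_s·8F_mD/(πd³) = 1.0529 × 1076 = 1133 MPa
Soderberg: 1/n_f = τ_a/S_se + τ_m/S_sy = 328.74/456 + 1133/768 = 0.72092 + 1.47520 = 2.1961
n_f = 1/2.1961 = 0.4553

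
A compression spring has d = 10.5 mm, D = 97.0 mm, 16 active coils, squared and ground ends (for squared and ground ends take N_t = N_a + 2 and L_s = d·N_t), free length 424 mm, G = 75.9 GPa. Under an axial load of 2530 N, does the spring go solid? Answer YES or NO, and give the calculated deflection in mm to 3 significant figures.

k = Gd⁴/(8D³N_a) = (75.9×10³)(10.5⁴)/(8·97.0³·16) = 7.8972 N/mm
N_t = 18; L_s = 10.5·18 = 189 mm; δ_solid = L₀ − L_s = 424 − 189 = 235 mm
δ = F/k = 2530/7.8972 = 320.37 mm
δ ≥ δ_solid → spring goes solid

YES, δ = 320 mm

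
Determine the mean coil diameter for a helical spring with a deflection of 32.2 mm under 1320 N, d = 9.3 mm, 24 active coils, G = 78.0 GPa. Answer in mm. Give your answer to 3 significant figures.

42.0 mm

Required rate k = F/δ = 1320/32.2 = 40.994 N/mm
D = (Gd⁴/(8N_a·k))^(1/3) = (78.0×10³·9.3⁴/(8·24·40.994))^(1/3)
  = (74132.2)^(1/3) = 42.0084 mm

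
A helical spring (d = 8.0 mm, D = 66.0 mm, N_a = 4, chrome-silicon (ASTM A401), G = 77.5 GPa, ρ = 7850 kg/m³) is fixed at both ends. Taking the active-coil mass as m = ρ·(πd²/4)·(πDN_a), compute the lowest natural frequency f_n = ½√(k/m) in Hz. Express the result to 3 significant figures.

162 Hz

k = Gd⁴/(8D³N_a) = (77.5×10³)(8.0⁴)/(8·66.0³·4) = 34.505 N/mm = 34505 N/m
Wire length L = πDN_a = π·66.0·4 = 829.38 mm
m = ρ·(πd²/4)·L = 7850 × 50.265×10⁻⁶ m² × 0.82938 m = 0.32726 kg
f_n = ½√(k/m) = 0.5·√(34505/0.32726) = 0.5·√(1.0544e+05) = 162.35 Hz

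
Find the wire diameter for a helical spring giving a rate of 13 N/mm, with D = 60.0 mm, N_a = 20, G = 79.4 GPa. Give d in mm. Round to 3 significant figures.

d = (8D³N_a·k / G)^(1/4) = (8·60.0³·20·13 / (79.4×10³))^0.25
  = (5658.4)^0.25 = 8.6731 mm

8.67 mm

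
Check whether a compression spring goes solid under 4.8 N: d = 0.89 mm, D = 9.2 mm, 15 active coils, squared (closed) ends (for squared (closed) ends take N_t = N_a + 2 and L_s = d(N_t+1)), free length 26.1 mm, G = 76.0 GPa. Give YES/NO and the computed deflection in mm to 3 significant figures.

NO, δ = 9.41 mm

k = Gd⁴/(8D³N_a) = (76.0×10³)(0.89⁴)/(8·9.2³·15) = 0.5103 N/mm
N_t = 17; L_s = 0.89·18 = 16.02 mm; δ_solid = L₀ − L_s = 26.1 − 16.02 = 10.08 mm
δ = F/k = 4.8/0.5103 = 9.4062 mm
δ < δ_solid → spring does not go solid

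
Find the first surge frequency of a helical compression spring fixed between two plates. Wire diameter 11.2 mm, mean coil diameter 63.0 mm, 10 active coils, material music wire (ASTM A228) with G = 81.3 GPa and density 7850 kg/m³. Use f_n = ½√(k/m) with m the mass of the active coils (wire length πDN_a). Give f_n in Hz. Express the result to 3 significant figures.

k = Gd⁴/(8D³N_a) = (81.3×10³)(11.2⁴)/(8·63.0³·10) = 63.952 N/mm = 63952 N/m
Wire length L = πDN_a = π·63.0·10 = 1979.2 mm
m = ρ·(πd²/4)·L = 7850 × 98.52×10⁻⁶ m² × 1.9792 m = 1.5307 kg
f_n = ½√(k/m) = 0.5·√(63952/1.5307) = 0.5·√(41780) = 102.2 Hz

102 Hz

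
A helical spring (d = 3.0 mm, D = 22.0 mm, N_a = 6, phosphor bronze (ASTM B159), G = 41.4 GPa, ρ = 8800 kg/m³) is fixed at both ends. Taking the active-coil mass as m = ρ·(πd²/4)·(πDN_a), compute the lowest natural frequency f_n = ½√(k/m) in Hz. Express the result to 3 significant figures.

k = Gd⁴/(8D³N_a) = (41.4×10³)(3.0⁴)/(8·22.0³·6) = 6.5611 N/mm = 6561.1 N/m
Wire length L = πDN_a = π·22.0·6 = 414.69 mm
m = ρ·(πd²/4)·L = 8800 × 7.0686×10⁻⁶ m² × 0.41469 m = 0.025795 kg
f_n = ½√(k/m) = 0.5·√(6561.1/0.025795) = 0.5·√(2.5435e+05) = 252.17 Hz

252 Hz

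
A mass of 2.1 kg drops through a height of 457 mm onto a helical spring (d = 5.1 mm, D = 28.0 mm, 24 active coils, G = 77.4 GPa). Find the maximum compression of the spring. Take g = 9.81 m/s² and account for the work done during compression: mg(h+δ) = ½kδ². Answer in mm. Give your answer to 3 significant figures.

k = Gd⁴/(8D³N_a) = (77.4×10³)(5.1⁴)/(8·28.0³·24) = 12.424 N/mm
W = mg = 2.1 × 9.81 = 20.601 N
½kδ² − Wδ − Wh = 0 → δ = (W + √(W² + 2kWh))/k
δ = (20.601 + √(424.4 + 233927))/12.424 = (20.601 + 484.1)/12.424 = 40.624 mm

40.6 mm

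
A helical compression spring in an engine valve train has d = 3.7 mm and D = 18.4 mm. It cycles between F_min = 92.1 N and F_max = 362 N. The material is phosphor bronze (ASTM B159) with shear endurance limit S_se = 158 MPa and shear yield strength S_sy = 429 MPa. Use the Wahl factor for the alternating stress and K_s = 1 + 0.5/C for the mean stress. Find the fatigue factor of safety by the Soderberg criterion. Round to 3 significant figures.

C = D/d = 18.4/3.7 = 4.9730; K_W = (4C−1)/(4C−4)+0.615/C = 1.3124; K_s = 1+0.5/C = 1.1005
F_a = (F_max−F_min)/2 = 134.95 N; F_m = (F_max+F_min)/2 = 227.05 N
τ_a = K_W·8F_aD/(πd³) = 1.3124 × 124.83 = 163.83 MPa
τ_m = K_s·8F_mD/(πd³) = 1.1005 × 210.03 = 231.14 MPa
Soderberg: 1/n_f = τ_a/S_se + τ_m/S_sy = 163.83/158 + 231.14/429 = 1.03693 + 0.53880 = 1.5757
n_f = 1/1.5757 = 0.6346

0.635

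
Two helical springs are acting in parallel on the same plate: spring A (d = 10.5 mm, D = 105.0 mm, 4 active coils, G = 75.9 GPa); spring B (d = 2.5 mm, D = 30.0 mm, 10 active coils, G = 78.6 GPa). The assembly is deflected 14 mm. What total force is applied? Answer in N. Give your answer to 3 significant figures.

369 N

k_A = Gd⁴/(8D³N_a) = (75.9×10³)(10.5⁴)/(8·105.0³·4) = 24.905 N/mm
k_B = Gd⁴/(8D³N_a) = (78.6×10³)(2.5⁴)/(8·30.0³·10) = 1.4214 N/mm
Parallel: k_eq = 24.905 + 1.4214 = 26.326 N/mm
F = k_eq·δ = 26.326·14 = 368.57 N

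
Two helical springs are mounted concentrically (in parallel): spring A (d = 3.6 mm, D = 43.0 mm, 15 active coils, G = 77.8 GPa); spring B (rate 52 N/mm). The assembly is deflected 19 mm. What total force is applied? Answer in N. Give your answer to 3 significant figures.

k_A = Gd⁴/(8D³N_a) = (77.8×10³)(3.6⁴)/(8·43.0³·15) = 1.3696 N/mm
Parallel: k_eq = 1.3696 + 52 = 53.37 N/mm
F = k_eq·δ = 53.37·19 = 1014 N

1010 N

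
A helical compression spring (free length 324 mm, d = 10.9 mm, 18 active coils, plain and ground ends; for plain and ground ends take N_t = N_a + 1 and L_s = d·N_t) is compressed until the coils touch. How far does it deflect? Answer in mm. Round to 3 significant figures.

117 mm

N_t = 19; L_s = 10.9·19 = 207.1 mm
δ_solid = L₀ − L_s = 324 − 207.1 = 116.9 mm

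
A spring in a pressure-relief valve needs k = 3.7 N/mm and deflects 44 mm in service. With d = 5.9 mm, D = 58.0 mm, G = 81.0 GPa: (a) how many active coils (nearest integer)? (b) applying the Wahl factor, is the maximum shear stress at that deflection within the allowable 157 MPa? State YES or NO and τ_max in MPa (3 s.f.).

(a) 17 coils; (b) YES, τ_max = 134 MPa

N_a = Gd⁴/(8D³k) = (81.0×10³)(5.9⁴)/(8·58.0³·3.7) = 16.99 → N_a = 17
Actual rate k = Gd⁴/(8D³·17) = 3.6989 N/mm
Working load F = kδ = 3.6989·44 = 162.75 N
C = 58.0/5.9 = 9.8305; K_W = (4C−1)/(4C−4)+0.615/C = 1.1475
τ_max = K_W·8FD/(πd³) = 1.1475·117.04 = 134.3 MPa
τ_max ≤ 157 MPa → acceptable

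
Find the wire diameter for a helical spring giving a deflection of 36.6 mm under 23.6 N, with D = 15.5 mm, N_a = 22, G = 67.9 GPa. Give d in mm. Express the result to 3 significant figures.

Required rate k = F/δ = 23.6/36.6 = 0.64481 N/mm
d = (8D³N_a·k / G)^(1/4) = (8·15.5³·22·0.64481 / (67.9×10³))^0.25
  = (6.224)^0.25 = 1.5795 mm

1.58 mm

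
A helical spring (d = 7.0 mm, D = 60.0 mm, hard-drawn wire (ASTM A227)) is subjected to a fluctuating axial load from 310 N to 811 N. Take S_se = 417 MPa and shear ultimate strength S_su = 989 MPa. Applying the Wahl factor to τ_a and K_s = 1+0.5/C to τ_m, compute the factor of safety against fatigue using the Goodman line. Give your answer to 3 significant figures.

C = D/d = 60.0/7.0 = 8.5714; K_W = (4C−1)/(4C−4)+0.615/C = 1.1708; K_s = 1+0.5/C = 1.0583
F_a = (F_max−F_min)/2 = 250.5 N; F_m = (F_max+F_min)/2 = 560.5 N
τ_a = K_W·8F_aD/(πd³) = 1.1708 × 111.58 = 130.64 MPa
τ_m = K_s·8F_mD/(πd³) = 1.0583 × 249.67 = 264.24 MPa
Goodman: 1/n_f = τ_a/S_se + τ_m/S_su = 130.64/417 + 264.24/989 = 0.31330 + 0.26718 = 0.58047
n_f = 1/0.58047 = 1.723

1.72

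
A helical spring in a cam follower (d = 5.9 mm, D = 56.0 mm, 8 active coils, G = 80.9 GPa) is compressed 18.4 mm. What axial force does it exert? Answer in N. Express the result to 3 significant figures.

k = Gd⁴/(8D³N_a) = (80.9×10³)(5.9⁴)/(8·56.0³·8) = 8.7219 N/mm
F = k·δ = 8.7219 × 18.4 = 160.48 N

160 N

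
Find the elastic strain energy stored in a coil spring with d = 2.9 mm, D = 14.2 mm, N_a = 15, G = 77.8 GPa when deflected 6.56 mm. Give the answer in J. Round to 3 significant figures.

0.345 J

k = Gd⁴/(8D³N_a) = (77.8×10³)(2.9⁴)/(8·14.2³·15) = 16.015 N/mm
U = ½kδ² = 0.5 × 16.015 × 6.56² = 344.59 N·mm = 0.34459 J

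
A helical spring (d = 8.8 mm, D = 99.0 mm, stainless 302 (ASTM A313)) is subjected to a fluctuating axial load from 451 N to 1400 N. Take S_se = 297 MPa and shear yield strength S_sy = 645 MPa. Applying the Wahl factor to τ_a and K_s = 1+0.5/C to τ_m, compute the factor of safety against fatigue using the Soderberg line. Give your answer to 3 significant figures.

0.819

C = D/d = 99.0/8.8 = 11.2500; K_W = (4C−1)/(4C−4)+0.615/C = 1.1278; K_s = 1+0.5/C = 1.0444
F_a = (F_max−F_min)/2 = 474.5 N; F_m = (F_max+F_min)/2 = 925.5 N
τ_a = K_W·8F_aD/(πd³) = 1.1278 × 175.53 = 197.97 MPa
τ_m = K_s·8F_mD/(πd³) = 1.0444 × 342.38 = 357.59 MPa
Soderberg: 1/n_f = τ_a/S_se + τ_m/S_sy = 197.97/297 + 357.59/645 = 0.66658 + 0.55441 = 1.221
n_f = 1/1.221 = 0.819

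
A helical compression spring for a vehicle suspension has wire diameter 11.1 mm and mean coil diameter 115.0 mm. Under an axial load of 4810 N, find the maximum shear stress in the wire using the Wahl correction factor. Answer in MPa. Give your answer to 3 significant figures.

Spring index C = D/d = 115.0/11.1 = 10.3604
K_W = (4C−1)/(4C−4) + 0.615/C = 40.441/37.441 + 0.0594 = 1.1395
τ₀ = 8FD/(πd³) = 8·4810·115.0/(π·11.1³) = 4.4252e+06/4296.5 = 1029.9 MPa
τ_max = K·τ₀ = 1.1395 × 1029.9 = 1173.6 MPa

1170 MPa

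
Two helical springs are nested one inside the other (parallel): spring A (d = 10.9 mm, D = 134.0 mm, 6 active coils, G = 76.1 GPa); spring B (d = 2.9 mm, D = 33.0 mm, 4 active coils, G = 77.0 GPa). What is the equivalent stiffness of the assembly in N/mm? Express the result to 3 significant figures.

k_A = Gd⁴/(8D³N_a) = (76.1×10³)(10.9⁴)/(8·134.0³·6) = 9.3011 N/mm
k_B = Gd⁴/(8D³N_a) = (77.0×10³)(2.9⁴)/(8·33.0³·4) = 4.7358 N/mm
Parallel: k_eq = 9.3011 + 4.7358 = 14.037 N/mm

14.0 N/mm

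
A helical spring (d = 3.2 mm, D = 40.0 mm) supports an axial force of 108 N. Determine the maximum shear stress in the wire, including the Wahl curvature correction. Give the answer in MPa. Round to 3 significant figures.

374 MPa

Spring index C = D/d = 40.0/3.2 = 12.5000
K_W = (4C−1)/(4C−4) + 0.615/C = 49.000/46.000 + 0.0492 = 1.1144
τ₀ = 8FD/(πd³) = 8·108·40.0/(π·3.2³) = 34560/102.94 = 335.72 MPa
τ_max = K·τ₀ = 1.1144 × 335.72 = 374.13 MPa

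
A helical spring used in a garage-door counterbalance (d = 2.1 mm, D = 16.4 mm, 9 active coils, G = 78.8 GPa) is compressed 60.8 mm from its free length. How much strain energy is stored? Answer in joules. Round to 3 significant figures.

8.92 J

k = Gd⁴/(8D³N_a) = (78.8×10³)(2.1⁴)/(8·16.4³·9) = 4.8255 N/mm
U = ½kδ² = 0.5 × 4.8255 × 60.8² = 8919 N·mm = 8.919 J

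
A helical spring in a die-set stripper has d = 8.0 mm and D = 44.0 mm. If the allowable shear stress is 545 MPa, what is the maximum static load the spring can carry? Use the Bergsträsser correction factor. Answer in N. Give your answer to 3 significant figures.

C = D/d = 44.0/8.0 = 5.5000
K_B = (4C+2)/(4C−3) = 24.000/19.000 = 1.2632
τ_max = K·8FD/(πd³) → F_max = τ_allow·πd³/(8DK)
F_max = 545·π·8.0³/(8·44.0·1.2632) = 8.7663e+05/444.63 = 1971.6 N

1970 N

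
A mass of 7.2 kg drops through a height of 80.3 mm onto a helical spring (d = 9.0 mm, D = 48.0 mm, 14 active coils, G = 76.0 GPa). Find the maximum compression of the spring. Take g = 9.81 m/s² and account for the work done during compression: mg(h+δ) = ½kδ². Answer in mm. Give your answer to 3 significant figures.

18.6 mm

k = Gd⁴/(8D³N_a) = (76.0×10³)(9.0⁴)/(8·48.0³·14) = 40.257 N/mm
W = mg = 7.2 × 9.81 = 70.632 N
½kδ² − Wδ − Wh = 0 → δ = (W + √(W² + 2kWh))/k
δ = (70.632 + √(4988.9 + 456656))/40.257 = (70.632 + 679.44)/40.257 = 18.632 mm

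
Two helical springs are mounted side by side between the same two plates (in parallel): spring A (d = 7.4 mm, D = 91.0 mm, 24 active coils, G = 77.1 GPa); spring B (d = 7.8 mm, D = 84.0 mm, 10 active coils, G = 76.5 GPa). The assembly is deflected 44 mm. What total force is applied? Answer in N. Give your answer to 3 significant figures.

333 N

k_A = Gd⁴/(8D³N_a) = (77.1×10³)(7.4⁴)/(8·91.0³·24) = 1.5979 N/mm
k_B = Gd⁴/(8D³N_a) = (76.5×10³)(7.8⁴)/(8·84.0³·10) = 5.9719 N/mm
Parallel: k_eq = 1.5979 + 5.9719 = 7.5698 N/mm
F = k_eq·δ = 7.5698·44 = 333.07 N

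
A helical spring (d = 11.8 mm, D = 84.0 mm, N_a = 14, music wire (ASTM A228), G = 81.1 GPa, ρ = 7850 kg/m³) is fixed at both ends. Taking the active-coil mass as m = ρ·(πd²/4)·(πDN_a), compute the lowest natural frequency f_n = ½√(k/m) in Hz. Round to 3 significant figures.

k = Gd⁴/(8D³N_a) = (81.1×10³)(11.8⁴)/(8·84.0³·14) = 23.686 N/mm = 23686 N/m
Wire length L = πDN_a = π·84.0·14 = 3694.5 mm
m = ρ·(πd²/4)·L = 7850 × 109.36×10⁻⁶ m² × 3.6945 m = 3.1716 kg
f_n = ½√(k/m) = 0.5·√(23686/3.1716) = 0.5·√(7468.1) = 43.209 Hz

43.2 Hz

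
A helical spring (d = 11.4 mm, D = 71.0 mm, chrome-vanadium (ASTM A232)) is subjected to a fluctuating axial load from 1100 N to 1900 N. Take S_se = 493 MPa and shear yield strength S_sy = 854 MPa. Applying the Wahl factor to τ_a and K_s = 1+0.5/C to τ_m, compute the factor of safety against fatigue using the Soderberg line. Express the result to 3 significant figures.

C = D/d = 71.0/11.4 = 6.2281; K_W = (4C−1)/(4C−4)+0.615/C = 1.2422; K_s = 1+0.5/C = 1.0803
F_a = (F_max−F_min)/2 = 400 N; F_m = (F_max+F_min)/2 = 1500 N
τ_a = K_W·8F_aD/(πd³) = 1.2422 × 48.814 = 60.637 MPa
τ_m = K_s·8F_mD/(πd³) = 1.0803 × 183.05 = 197.75 MPa
Soderberg: 1/n_f = τ_a/S_se + τ_m/S_sy = 60.637/493 + 197.75/854 = 0.12300 + 0.23156 = 0.35455
n_f = 1/0.35455 = 2.82

2.82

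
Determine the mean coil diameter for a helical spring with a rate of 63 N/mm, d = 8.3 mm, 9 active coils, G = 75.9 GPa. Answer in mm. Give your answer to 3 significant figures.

43.0 mm

D = (Gd⁴/(8N_a·k))^(1/3) = (75.9×10³·8.3⁴/(8·9·63))^(1/3)
  = (79411.1)^(1/3) = 42.9827 mm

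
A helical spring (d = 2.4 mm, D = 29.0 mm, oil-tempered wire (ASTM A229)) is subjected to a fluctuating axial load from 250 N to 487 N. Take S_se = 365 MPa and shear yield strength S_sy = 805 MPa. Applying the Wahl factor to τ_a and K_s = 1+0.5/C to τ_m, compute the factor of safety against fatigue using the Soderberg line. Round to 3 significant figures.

0.223

C = D/d = 29.0/2.4 = 12.0833; K_W = (4C−1)/(4C−4)+0.615/C = 1.1186; K_s = 1+0.5/C = 1.0414
F_a = (F_max−F_min)/2 = 118.5 N; F_m = (F_max+F_min)/2 = 368.5 N
τ_a = K_W·8F_aD/(πd³) = 1.1186 × 633.03 = 708.08 MPa
τ_m = K_s·8F_mD/(πd³) = 1.0414 × 1968.5 = 2050 MPa
Soderberg: 1/n_f = τ_a/S_se + τ_m/S_sy = 708.08/365 + 2050/805 = 1.93995 + 2.54657 = 4.4865
n_f = 1/4.4865 = 0.2229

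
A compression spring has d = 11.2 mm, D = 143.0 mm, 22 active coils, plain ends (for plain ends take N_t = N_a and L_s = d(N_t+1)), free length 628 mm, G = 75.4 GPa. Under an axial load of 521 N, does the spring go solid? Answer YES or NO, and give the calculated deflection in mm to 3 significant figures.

k = Gd⁴/(8D³N_a) = (75.4×10³)(11.2⁴)/(8·143.0³·22) = 2.3053 N/mm
N_t = 22; L_s = 11.2·23 = 257.6 mm; δ_solid = L₀ − L_s = 628 − 257.6 = 370.4 mm
δ = F/k = 521/2.3053 = 226 mm
δ < δ_solid → spring does not go solid

NO, δ = 226 mm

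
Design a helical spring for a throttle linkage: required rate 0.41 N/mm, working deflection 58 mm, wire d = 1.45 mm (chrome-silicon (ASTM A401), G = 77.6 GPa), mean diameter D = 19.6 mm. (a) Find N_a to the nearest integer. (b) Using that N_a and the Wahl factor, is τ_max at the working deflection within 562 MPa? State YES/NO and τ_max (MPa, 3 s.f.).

N_a = Gd⁴/(8D³k) = (77.6×10³)(1.45⁴)/(8·19.6³·0.41) = 13.89 → N_a = 14
Actual rate k = Gd⁴/(8D³·14) = 0.40677 N/mm
Working load F = kδ = 0.40677·58 = 23.593 N
C = 19.6/1.45 = 13.5172; K_W = (4C−1)/(4C−4)+0.615/C = 1.1054
τ_max = K_W·8FD/(πd³) = 1.1054·386.25 = 426.97 MPa
τ_max ≤ 562 MPa → acceptable

(a) 14 coils; (b) YES, τ_max = 427 MPa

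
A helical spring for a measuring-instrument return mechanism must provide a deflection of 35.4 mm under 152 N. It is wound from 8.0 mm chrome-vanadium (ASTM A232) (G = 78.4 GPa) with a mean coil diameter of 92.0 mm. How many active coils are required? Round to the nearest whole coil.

Required rate k = F/δ = 152/35.4 = 4.2938 N/mm
N_a = Gd⁴/(8D³k) = (78.4×10³ × 8.0⁴)/(8 × 92.0³ × 4.2938)
    = 3.21126e+08 / 2.67482e+07 = 12.01 → 12 coils

12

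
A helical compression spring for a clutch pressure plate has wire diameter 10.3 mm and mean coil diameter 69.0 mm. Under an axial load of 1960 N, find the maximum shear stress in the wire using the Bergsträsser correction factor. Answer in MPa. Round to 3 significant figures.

Spring index C = D/d = 69.0/10.3 = 6.6990
K_B = (4C+2)/(4C−3) = 28.796/23.796 = 1.2101
τ₀ = 8FD/(πd³) = 8·1960·69.0/(π·10.3³) = 1.08192e+06/3432.9 = 315.16 MPa
τ_max = K·τ₀ = 1.2101 × 315.16 = 381.38 MPa

381 MPa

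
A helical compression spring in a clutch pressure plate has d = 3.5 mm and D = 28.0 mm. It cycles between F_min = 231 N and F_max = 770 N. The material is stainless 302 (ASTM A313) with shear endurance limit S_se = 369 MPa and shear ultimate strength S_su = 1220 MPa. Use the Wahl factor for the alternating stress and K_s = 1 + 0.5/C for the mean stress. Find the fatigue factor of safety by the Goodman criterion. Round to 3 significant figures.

0.462

C = D/d = 28.0/3.5 = 8.0000; K_W = (4C−1)/(4C−4)+0.615/C = 1.1840; K_s = 1+0.5/C = 1.0625
F_a = (F_max−F_min)/2 = 269.5 N; F_m = (F_max+F_min)/2 = 500.5 N
τ_a = K_W·8F_aD/(πd³) = 1.1840 × 448.18 = 530.65 MPa
τ_m = K_s·8F_mD/(πd³) = 1.0625 × 832.33 = 884.36 MPa
Goodman: 1/n_f = τ_a/S_se + τ_m/S_su = 530.65/369 + 884.36/1220 = 1.43809 + 0.72488 = 2.163
n_f = 1/2.163 = 0.4623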